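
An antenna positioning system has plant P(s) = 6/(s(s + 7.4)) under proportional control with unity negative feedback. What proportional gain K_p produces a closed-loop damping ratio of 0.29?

K_p = 27.1

Closed-loop characteristic equation: s² + 7.4s + K_p·6 = 0.
So ω_n = √(6K_p) and 2ζω_n = 7.4, giving ζ = 7.4/(2√(6K_p)).
Setting ζ = 0.29: √(6K_p) = 7.4/(2·0.29) = 12.76, so K_p = 162.8/6 = 27.1.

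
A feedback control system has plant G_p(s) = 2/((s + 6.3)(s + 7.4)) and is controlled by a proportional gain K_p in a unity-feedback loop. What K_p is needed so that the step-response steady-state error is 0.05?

For a type-0 loop with proportional control, e_ss = 1/(1 + K_p·G_p(0)).
G_p(0) = 0.0429. Require 1/(1 + K_p·0.0429) = 0.05, so 1 + 0.0429·K_p = 20.
K_p = (20 − 1)/0.0429 = 443.

K_p = 443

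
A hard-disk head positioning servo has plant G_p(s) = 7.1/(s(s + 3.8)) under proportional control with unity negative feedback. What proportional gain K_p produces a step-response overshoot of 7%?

K_p = 1.22

From %OS = 100·exp(−πζ/√(1−ζ²)) = 7%, ζ = −ln(0.07)/√(π²+ln²(0.07)) = 0.6461.
Characteristic equation s² + 3.8s + 7.1K_p = 0 gives ζ = 3.8/(2√(7.1K_p)).
Setting ζ = 0.6461: √(7.1K_p) = 3.8/(2·0.6461) = 2.941, so K_p = 8.648/7.1 = 1.22.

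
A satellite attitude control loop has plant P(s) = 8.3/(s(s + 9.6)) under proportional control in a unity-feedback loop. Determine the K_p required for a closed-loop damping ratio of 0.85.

Closed-loop characteristic equation: s² + 9.6s + K_p·8.3 = 0.
So ω_n = √(8.3K_p) and 2ζω_n = 9.6, giving ζ = 9.6/(2√(8.3K_p)).
Setting ζ = 0.85: √(8.3K_p) = 9.6/(2·0.85) = 5.647, so K_p = 31.89/8.3 = 3.84.

K_p = 3.84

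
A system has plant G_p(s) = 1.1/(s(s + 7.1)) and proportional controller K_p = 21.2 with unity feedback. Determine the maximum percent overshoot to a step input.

From 1 + K_pG_p(s) = 0: s² + 7.1s + 23.32 = 0 ⇒ ω_n = 4.829, ζ = 0.7351.
%OS = 100·exp(−πζ/√(1−ζ²)) = 100·exp(−π·0.7351/√0.4596) = 3.32%.

3.32%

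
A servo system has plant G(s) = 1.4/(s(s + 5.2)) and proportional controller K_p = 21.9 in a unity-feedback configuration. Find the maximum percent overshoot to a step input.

From 1 + K_pG(s) = 0: s² + 5.2s + 30.66 = 0 ⇒ ω_n = 5.537, ζ = 0.4696.
%OS = 100·exp(−πζ/√(1−ζ²)) = 100·exp(−π·0.4696/√0.7795) = 18.8%.

18.8%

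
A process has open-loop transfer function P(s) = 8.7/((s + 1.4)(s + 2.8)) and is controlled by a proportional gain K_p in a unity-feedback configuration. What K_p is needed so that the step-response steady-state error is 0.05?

K_p = 8.56

For a type-0 loop with proportional control, e_ss = 1/(1 + K_p·P(0)).
P(0) = 2.219. Require 1/(1 + K_p·2.219) = 0.05, so 1 + 2.219·K_p = 20.
K_p = (20 − 1)/2.219 = 8.56.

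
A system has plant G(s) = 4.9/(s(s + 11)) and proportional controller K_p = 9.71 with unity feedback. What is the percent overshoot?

1.58%

The closed-loop denominator s² + 11s + 47.58 gives ω_n = √47.58 = 6.898 and ζ = 11/(2ω_n) = 0.7974.
%OS = 100·exp(−πζ/√(1−ζ²)) = 100·exp(−π·0.7974/√0.3642) = 1.58%.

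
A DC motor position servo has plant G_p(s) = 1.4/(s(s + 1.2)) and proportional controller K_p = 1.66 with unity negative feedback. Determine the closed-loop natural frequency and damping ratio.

The closed-loop denominator is s(s+1.2) + 1.66·1.4 = s² + 1.2s + 2.324.
Matching s² + 2ζω_n s + ω_n²: ω_n = √2.324 = 1.524 rad/s and 2ζω_n = 1.2, so ζ = 1.2/(2·1.524) = 0.394.

ω_n = 1.52 rad/s, ζ = 0.394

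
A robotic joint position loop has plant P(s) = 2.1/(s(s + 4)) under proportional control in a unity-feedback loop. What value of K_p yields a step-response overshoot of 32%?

K_p = 16.4

From %OS = 100·exp(−πζ/√(1−ζ²)) = 32%, ζ = −ln(0.32)/√(π²+ln²(0.32)) = 0.341.
Characteristic equation s² + 4s + 2.1K_p = 0 gives ζ = 4/(2√(2.1K_p)).
Setting ζ = 0.341: √(2.1K_p) = 4/(2·0.341) = 5.866, so K_p = 34.41/2.1 = 16.4.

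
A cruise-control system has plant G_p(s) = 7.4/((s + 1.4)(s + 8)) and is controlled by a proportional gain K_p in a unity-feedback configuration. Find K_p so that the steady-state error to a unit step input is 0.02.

For a type-0 loop with proportional control, e_ss = 1/(1 + K_p·G_p(0)).
G_p(0) = 0.6607. Require 1/(1 + K_p·0.6607) = 0.02, so 1 + 0.6607·K_p = 50.
K_p = (50 − 1)/0.6607 = 74.2.

K_p = 74.2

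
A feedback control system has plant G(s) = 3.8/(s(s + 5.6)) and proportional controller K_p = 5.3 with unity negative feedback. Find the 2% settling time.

From 1 + K_pG(s) = 0: s² + 5.6s + 20.14 = 0 ⇒ ω_n = 4.488, ζ = 0.6239.
2% settling time T_s ≈ 4/(ζω_n) = 4/2.8 = 1.43 s.

T_s ≈ 1.43 s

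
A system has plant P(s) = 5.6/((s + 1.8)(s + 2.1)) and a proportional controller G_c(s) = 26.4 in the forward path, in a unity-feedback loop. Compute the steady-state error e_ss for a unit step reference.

0.0249

The loop is type 0. Static position error constant K_pos = G_c(0)·P(0) = 26.4·1.481 = 39.11.
Steady-state error to a unit step: e_ss = 1/(1+K_pos) = 1/40.11 = 0.0249.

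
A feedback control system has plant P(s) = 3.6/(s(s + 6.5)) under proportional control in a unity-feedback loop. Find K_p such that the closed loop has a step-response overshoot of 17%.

From %OS = 100·exp(−πζ/√(1−ζ²)) = 17%, ζ = −ln(0.17)/√(π²+ln²(0.17)) = 0.4913.
Characteristic equation s² + 6.5s + 3.6K_p = 0 gives ζ = 6.5/(2√(3.6K_p)).
Setting ζ = 0.4913: √(3.6K_p) = 6.5/(2·0.4913) = 6.615, so K_p = 43.76/3.6 = 12.2.

K_p = 12.2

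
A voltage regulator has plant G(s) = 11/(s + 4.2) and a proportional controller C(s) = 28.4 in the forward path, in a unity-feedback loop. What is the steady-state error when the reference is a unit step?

0.0133

The loop is type 0. Static position error constant K_pos = C(0)·G(0) = 28.4·2.619 = 74.38.
Steady-state error to a unit step: e_ss = 1/(1+K_pos) = 1/75.38 = 0.0133.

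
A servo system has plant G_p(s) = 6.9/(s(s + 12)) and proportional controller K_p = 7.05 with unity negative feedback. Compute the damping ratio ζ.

With unity feedback the closed-loop characteristic equation is s² + 12s + 7.05·6.9 = s² + 12s + 48.65 = 0.
Matching s² + 2ζω_n s + ω_n²: ω_n = √48.65 = 6.975 rad/s and 2ζω_n = 12, so ζ = 12/(2·6.975) = 0.86.

ζ = 0.86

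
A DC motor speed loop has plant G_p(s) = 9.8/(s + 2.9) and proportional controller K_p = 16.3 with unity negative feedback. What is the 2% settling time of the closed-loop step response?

Closed-loop transfer function: T(s) = K_p·G_p(s)/(1 + K_p·G_p(s)) = 159.7/(s + 2.9 + 159.7) = 159.7/(s + 162.6).
Time constant τ = 1/162.6 = 0.006149 s, so the 2% settling time is about 4τ = 0.0246 s.

T_s ≈ 0.0246 s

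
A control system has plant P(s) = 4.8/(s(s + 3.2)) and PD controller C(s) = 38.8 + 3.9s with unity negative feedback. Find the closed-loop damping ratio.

Forward path: (38.8 + 3.9s)·4.8/(s(s+3.2)). The closed-loop characteristic equation is s² + (3.2 + 4.8·3.9)s + 4.8·38.8 = 0.
That is s² + 21.92s + 186.2 = 0, so ω_n = 13.65 rad/s and ζ = 21.92/(2·13.65) = 0.8031.

ζ = 0.803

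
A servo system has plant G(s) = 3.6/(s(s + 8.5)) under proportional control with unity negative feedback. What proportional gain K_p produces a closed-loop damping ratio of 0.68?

Closed-loop characteristic equation: s² + 8.5s + K_p·3.6 = 0.
So ω_n = √(3.6K_p) and 2ζω_n = 8.5, giving ζ = 8.5/(2√(3.6K_p)).
Setting ζ = 0.68: √(3.6K_p) = 8.5/(2·0.68) = 6.25, so K_p = 39.06/3.6 = 10.9.

K_p = 10.9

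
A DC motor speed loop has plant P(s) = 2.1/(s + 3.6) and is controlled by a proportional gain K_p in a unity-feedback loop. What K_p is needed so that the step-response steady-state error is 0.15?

For a type-0 loop with proportional control, e_ss = 1/(1 + K_p·P(0)).
P(0) = 0.5833. Require 1/(1 + K_p·0.5833) = 0.15, so 1 + 0.5833·K_p = 6.667.
K_p = (6.667 − 1)/0.5833 = 9.71.

K_p = 9.71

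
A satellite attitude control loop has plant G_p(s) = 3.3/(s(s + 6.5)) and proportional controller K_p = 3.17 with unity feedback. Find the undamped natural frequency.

1 + K_p·G_p(s) = 0 gives s² + 6.5s + 10.46 = 0.
Matching s² + 2ζω_n s + ω_n²: ω_n = √10.46 = 3.234 rad/s and 2ζω_n = 6.5, so ζ = 6.5/(2·3.234) = 1.

ω_n = 3.23 rad/s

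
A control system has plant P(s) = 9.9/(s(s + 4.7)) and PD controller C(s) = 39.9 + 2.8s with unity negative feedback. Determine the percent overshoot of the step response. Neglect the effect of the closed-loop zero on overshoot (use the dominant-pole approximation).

1.19%

Forward path: (39.9 + 2.8s)·9.9/(s(s+4.7)). The closed-loop characteristic equation is s² + (4.7 + 9.9·2.8)s + 9.9·39.9 = 0.
That is s² + 32.42s + 395 = 0, so ω_n = 19.87 rad/s and ζ = 32.42/(2·19.87) = 0.8156.
%OS = 100·exp(−πζ/√(1−ζ²)) = 1.19%.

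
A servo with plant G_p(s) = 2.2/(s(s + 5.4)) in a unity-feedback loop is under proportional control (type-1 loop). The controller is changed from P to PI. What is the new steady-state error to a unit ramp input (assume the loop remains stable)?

0

The integrator raises the loop to type 2, so K_v → ∞ and e_ss to a ramp is zero.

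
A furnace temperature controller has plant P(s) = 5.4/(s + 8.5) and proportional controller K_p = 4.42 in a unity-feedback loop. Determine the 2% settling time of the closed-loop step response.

Closed-loop transfer function: T(s) = K_p·P(s)/(1 + K_p·P(s)) = 23.87/(s + 8.5 + 23.87) = 23.87/(s + 32.37).
Time constant τ = 1/32.37 = 0.03089 s, so the 2% settling time is about 4τ = 0.124 s.

T_s ≈ 0.124 s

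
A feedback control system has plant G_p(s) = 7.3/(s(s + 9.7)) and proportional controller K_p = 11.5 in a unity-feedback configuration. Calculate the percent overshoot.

From 1 + K_pG_p(s) = 0: s² + 9.7s + 83.95 = 0 ⇒ ω_n = 9.162, ζ = 0.5293.
%OS = 100·exp(−πζ/√(1−ζ²)) = 100·exp(−π·0.5293/√0.7198) = 14.1%.

14.1%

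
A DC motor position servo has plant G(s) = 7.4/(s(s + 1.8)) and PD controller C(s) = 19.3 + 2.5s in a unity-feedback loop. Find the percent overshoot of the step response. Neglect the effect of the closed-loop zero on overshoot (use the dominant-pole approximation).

Forward path: (19.3 + 2.5s)·7.4/(s(s+1.8)). The closed-loop characteristic equation is s² + (1.8 + 7.4·2.5)s + 7.4·19.3 = 0.
That is s² + 20.3s + 142.8 = 0, so ω_n = 11.95 rad/s and ζ = 20.3/(2·11.95) = 0.8493.
%OS = 100·exp(−πζ/√(1−ζ²)) = 0.638%.

0.638%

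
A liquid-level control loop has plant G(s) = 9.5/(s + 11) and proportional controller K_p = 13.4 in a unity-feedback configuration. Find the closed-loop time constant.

Closed-loop transfer function: T(s) = K_p·G(s)/(1 + K_p·G(s)) = 127.3/(s + 11 + 127.3) = 127.3/(s + 138.3).
Time constant τ = 1/138.3 = 0.00723 s.

τ = 0.00723 s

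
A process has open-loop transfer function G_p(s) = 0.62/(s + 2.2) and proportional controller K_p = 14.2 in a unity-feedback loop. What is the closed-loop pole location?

s = -11

Closed-loop transfer function: T(s) = K_p·G_p(s)/(1 + K_p·G_p(s)) = 8.804/(s + 2.2 + 8.804) = 8.804/(s + 11).
The closed-loop pole is at s = −11.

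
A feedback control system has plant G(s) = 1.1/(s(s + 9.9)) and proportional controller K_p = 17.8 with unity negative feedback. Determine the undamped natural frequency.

The closed-loop denominator is s(s+9.9) + 17.8·1.1 = s² + 9.9s + 19.58.
Matching s² + 2ζω_n s + ω_n²: ω_n = √19.58 = 4.425 rad/s and 2ζω_n = 9.9, so ζ = 9.9/(2·4.425) = 1.12.

ω_n = 4.42 rad/s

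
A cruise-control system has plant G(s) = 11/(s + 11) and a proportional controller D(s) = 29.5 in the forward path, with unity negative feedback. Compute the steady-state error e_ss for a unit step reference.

0.0328

The loop is type 0. Static position error constant K_pos = D(0)·G(0) = 29.5·1 = 29.5.
Steady-state error to a unit step: e_ss = 1/(1+K_pos) = 1/30.5 = 0.0328.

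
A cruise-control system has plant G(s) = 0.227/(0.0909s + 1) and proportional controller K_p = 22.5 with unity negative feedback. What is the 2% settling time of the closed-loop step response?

T_s ≈ 0.0595 s

Closed loop: T(s) = K_p·G/(1+K_p·G) = 5.107/(0.0909s + 1 + 5.107), with pole at s = −(1 + 5.107)/0.0909 = −67.19.
τ = 1/67.19 = 0.01488 s, so 2% settling time ≈ 4τ = 0.0595 s.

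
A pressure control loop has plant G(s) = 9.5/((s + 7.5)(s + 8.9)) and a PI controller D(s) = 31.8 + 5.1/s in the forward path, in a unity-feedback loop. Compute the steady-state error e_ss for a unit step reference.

The open loop D(s)G(s) has a pole at the origin (type 1), so the static position error constant is infinite and e_ss = 1/(1+∞) = 0.

0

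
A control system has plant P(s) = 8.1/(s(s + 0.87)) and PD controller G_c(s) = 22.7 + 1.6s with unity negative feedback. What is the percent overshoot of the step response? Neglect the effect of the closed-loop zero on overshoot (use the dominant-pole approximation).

15.5%

Forward path: (22.7 + 1.6s)·8.1/(s(s+0.87)). The closed-loop characteristic equation is s² + (0.87 + 8.1·1.6)s + 8.1·22.7 = 0.
That is s² + 13.83s + 183.9 = 0, so ω_n = 13.56 rad/s and ζ = 13.83/(2·13.56) = 0.51.
%OS = 100·exp(−πζ/√(1−ζ²)) = 15.5%.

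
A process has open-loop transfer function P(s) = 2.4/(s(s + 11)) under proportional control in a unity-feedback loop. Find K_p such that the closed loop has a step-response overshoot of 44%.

K_p = 197

From %OS = 100·exp(−πζ/√(1−ζ²)) = 44%, ζ = −ln(0.44)/√(π²+ln²(0.44)) = 0.2528.
Characteristic equation s² + 11s + 2.4K_p = 0 gives ζ = 11/(2√(2.4K_p)).
Setting ζ = 0.2528: √(2.4K_p) = 11/(2·0.2528) = 21.75, so K_p = 473.2/2.4 = 197.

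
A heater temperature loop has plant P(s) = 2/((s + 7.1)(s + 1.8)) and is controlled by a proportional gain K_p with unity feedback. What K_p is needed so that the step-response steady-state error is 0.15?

K_p = 36.2

The loop is type 0, so e_ss(step) = 1/(1 + K_pos) with K_pos = K_p·P(0).
P(0) = 0.1565. Require 1/(1 + K_p·0.1565) = 0.15, so 1 + 0.1565·K_p = 6.667.
K_p = (6.667 − 1)/0.1565 = 36.2.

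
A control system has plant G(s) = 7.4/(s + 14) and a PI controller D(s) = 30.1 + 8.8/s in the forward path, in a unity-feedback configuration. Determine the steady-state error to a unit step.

0

The open loop D(s)G(s) has a pole at the origin (type 1), so the static position error constant is infinite and e_ss = 1/(1+∞) = 0.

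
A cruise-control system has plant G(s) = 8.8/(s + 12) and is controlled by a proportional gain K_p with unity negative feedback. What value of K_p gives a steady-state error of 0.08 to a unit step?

For a type-0 loop with proportional control, e_ss = 1/(1 + K_p·G(0)).
G(0) = 0.7333. Require 1/(1 + K_p·0.7333) = 0.08, so 1 + 0.7333·K_p = 12.5.
K_p = (12.5 − 1)/0.7333 = 15.7.

K_p = 15.7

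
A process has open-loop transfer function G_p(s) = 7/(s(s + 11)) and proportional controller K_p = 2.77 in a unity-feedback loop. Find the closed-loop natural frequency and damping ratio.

With unity feedback the closed-loop characteristic equation is s² + 11s + 2.77·7 = s² + 11s + 19.39 = 0.
So ω_n² = 19.39 ⇒ ω_n = 4.403 rad/s, and ζ = 11/(2ω_n) = 1.25.

ω_n = 4.4 rad/s, ζ = 1.25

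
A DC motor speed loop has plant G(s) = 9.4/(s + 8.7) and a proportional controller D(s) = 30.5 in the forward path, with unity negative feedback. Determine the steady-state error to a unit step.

0.0295

The loop is type 0. Static position error constant K_pos = D(0)·G(0) = 30.5·1.08 = 32.95.
Steady-state error to a unit step: e_ss = 1/(1+K_pos) = 1/33.95 = 0.0295.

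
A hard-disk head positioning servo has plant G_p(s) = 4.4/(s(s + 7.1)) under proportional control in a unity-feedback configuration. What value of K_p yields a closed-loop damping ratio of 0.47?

Closed-loop characteristic equation: s² + 7.1s + K_p·4.4 = 0.
So ω_n = √(4.4K_p) and 2ζω_n = 7.1, giving ζ = 7.1/(2√(4.4K_p)).
Setting ζ = 0.47: √(4.4K_p) = 7.1/(2·0.47) = 7.553, so K_p = 57.05/4.4 = 13.

K_p = 13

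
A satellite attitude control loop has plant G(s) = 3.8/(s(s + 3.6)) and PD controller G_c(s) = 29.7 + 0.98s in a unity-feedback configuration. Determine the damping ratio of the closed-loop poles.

ζ = 0.345

Forward path: (29.7 + 0.98s)·3.8/(s(s+3.6)). The closed-loop characteristic equation is s² + (3.6 + 3.8·0.98)s + 3.8·29.7 = 0.
That is s² + 7.324s + 112.9 = 0, so ω_n = 10.62 rad/s and ζ = 7.324/(2·10.62) = 0.3447.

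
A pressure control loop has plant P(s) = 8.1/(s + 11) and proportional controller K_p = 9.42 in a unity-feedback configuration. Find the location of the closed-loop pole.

s = -87.3

Closed-loop transfer function: T(s) = K_p·P(s)/(1 + K_p·P(s)) = 76.3/(s + 11 + 76.3) = 76.3/(s + 87.3).
The closed-loop pole is at s = −87.3.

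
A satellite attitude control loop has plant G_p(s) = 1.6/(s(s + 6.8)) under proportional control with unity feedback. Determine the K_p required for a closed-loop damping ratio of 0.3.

Closed-loop characteristic equation: s² + 6.8s + K_p·1.6 = 0.
So ω_n = √(1.6K_p) and 2ζω_n = 6.8, giving ζ = 6.8/(2√(1.6K_p)).
Setting ζ = 0.3: √(1.6K_p) = 6.8/(2·0.3) = 11.33, so K_p = 128.4/1.6 = 80.3.

K_p = 80.3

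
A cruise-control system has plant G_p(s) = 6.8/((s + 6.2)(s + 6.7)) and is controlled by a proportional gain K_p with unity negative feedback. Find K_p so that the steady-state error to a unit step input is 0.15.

Steady-state error for a unit step on this type-0 loop is 1/(1 + K_p·G_p(0)).
G_p(0) = 0.1637. Require 1/(1 + K_p·0.1637) = 0.15, so 1 + 0.1637·K_p = 6.667.
K_p = (6.667 − 1)/0.1637 = 34.6.

K_p = 34.6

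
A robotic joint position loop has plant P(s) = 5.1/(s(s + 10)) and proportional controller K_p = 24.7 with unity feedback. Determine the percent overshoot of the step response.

The closed-loop denominator s² + 10s + 126 gives ω_n = √126 = 11.22 and ζ = 10/(2ω_n) = 0.4455.
%OS = 100·exp(−πζ/√(1−ζ²)) = 100·exp(−π·0.4455/√0.8015) = 20.9%.

20.9%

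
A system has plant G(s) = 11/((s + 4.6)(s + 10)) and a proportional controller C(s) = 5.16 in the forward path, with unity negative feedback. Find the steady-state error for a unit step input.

0.448

The loop is type 0. Static position error constant K_pos = C(0)·G(0) = 5.16·0.2391 = 1.234.
Steady-state error to a unit step: e_ss = 1/(1+K_pos) = 1/2.234 = 0.448.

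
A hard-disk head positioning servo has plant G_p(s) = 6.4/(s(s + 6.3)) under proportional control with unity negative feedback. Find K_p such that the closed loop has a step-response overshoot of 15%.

K_p = 5.8

From %OS = 100·exp(−πζ/√(1−ζ²)) = 15%, ζ = −ln(0.15)/√(π²+ln²(0.15)) = 0.5169.
Characteristic equation s² + 6.3s + 6.4K_p = 0 gives ζ = 6.3/(2√(6.4K_p)).
Setting ζ = 0.5169: √(6.4K_p) = 6.3/(2·0.5169) = 6.094, so K_p = 37.13/6.4 = 5.8.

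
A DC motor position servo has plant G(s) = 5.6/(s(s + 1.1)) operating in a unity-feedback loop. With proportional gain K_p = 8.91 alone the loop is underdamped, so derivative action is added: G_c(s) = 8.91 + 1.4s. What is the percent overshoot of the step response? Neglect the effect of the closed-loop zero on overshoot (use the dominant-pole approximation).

7.67%

Forward path: (8.91 + 1.4s)·5.6/(s(s+1.1)). The closed-loop characteristic equation is s² + (1.1 + 5.6·1.4)s + 5.6·8.91 = 0.
That is s² + 8.94s + 49.9 = 0, so ω_n = 7.064 rad/s and ζ = 8.94/(2·7.064) = 0.6328.
%OS = 100·exp(−πζ/√(1−ζ²)) = 7.67%.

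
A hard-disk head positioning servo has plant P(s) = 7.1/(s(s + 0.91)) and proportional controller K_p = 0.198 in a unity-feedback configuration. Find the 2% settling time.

Closed-loop characteristic equation: s² + 0.91s + 1.406 = 0, so ω_n = 1.186 rad/s and ζ = 0.91/(2·1.186) = 0.3838.
2% settling time T_s ≈ 4/(ζω_n) = 4/0.455 = 8.79 s.

T_s ≈ 8.79 s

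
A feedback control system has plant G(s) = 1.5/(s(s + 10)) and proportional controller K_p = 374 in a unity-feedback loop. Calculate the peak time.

T_p = 0.136 s

The closed-loop denominator s² + 10s + 561 gives ω_n = √561 = 23.69 and ζ = 10/(2ω_n) = 0.2111.
Damped frequency ω_d = ω_n√(1−ζ²) = 23.15 rad/s, so peak time T_p = π/ω_d = 0.136 s.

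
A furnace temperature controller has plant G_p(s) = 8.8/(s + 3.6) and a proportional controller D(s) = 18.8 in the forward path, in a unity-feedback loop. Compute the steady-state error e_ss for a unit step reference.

0.0213

The loop is type 0. Static position error constant K_pos = D(0)·G_p(0) = 18.8·2.444 = 45.96.
Steady-state error to a unit step: e_ss = 1/(1+K_pos) = 1/46.96 = 0.0213.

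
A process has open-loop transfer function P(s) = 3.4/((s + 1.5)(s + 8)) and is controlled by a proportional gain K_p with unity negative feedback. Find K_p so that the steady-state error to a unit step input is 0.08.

The loop is type 0, so e_ss(step) = 1/(1 + K_pos) with K_pos = K_p·P(0).
P(0) = 0.2833. Require 1/(1 + K_p·0.2833) = 0.08, so 1 + 0.2833·K_p = 12.5.
K_p = (12.5 − 1)/0.2833 = 40.6.

K_p = 40.6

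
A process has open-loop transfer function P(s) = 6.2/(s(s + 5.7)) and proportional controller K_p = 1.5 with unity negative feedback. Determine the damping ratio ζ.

ζ = 0.935

With unity feedback the closed-loop characteristic equation is s² + 5.7s + 1.5·6.2 = s² + 5.7s + 9.3 = 0.
So ω_n² = 9.3 ⇒ ω_n = 3.05 rad/s, and ζ = 5.7/(2ω_n) = 0.935.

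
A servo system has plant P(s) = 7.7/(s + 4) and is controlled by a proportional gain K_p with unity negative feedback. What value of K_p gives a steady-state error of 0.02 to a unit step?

For a type-0 loop with proportional control, e_ss = 1/(1 + K_p·P(0)).
P(0) = 1.925. Require 1/(1 + K_p·1.925) = 0.02, so 1 + 1.925·K_p = 50.
K_p = (50 − 1)/1.925 = 25.5.

K_p = 25.5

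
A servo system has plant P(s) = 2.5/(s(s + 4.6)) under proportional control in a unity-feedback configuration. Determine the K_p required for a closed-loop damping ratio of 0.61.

Closed-loop characteristic equation: s² + 4.6s + K_p·2.5 = 0.
So ω_n = √(2.5K_p) and 2ζω_n = 4.6, giving ζ = 4.6/(2√(2.5K_p)).
Setting ζ = 0.61: √(2.5K_p) = 4.6/(2·0.61) = 3.77, so K_p = 14.22/2.5 = 5.69.

K_p = 5.69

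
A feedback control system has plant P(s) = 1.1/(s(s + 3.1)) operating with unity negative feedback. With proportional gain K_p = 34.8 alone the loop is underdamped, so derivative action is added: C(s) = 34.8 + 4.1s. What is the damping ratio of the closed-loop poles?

Forward path: (34.8 + 4.1s)·1.1/(s(s+3.1)). The closed-loop characteristic equation is s² + (3.1 + 1.1·4.1)s + 1.1·34.8 = 0.
That is s² + 7.61s + 38.28 = 0, so ω_n = 6.187 rad/s and ζ = 7.61/(2·6.187) = 0.615.

ζ = 0.615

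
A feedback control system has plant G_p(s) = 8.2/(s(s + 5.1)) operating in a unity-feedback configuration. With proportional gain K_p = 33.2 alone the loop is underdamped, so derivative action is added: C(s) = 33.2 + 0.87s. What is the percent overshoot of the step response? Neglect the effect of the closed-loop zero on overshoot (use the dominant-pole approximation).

28.5%

Forward path: (33.2 + 0.87s)·8.2/(s(s+5.1)). The closed-loop characteristic equation is s² + (5.1 + 8.2·0.87)s + 8.2·33.2 = 0.
That is s² + 12.23s + 272.2 = 0, so ω_n = 16.5 rad/s and ζ = 12.23/(2·16.5) = 0.3707.
%OS = 100·exp(−πζ/√(1−ζ²)) = 28.5%.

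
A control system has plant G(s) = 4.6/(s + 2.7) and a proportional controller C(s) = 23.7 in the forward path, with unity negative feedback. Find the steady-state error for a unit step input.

The loop is type 0. Static position error constant K_pos = C(0)·G(0) = 23.7·1.704 = 40.38.
Steady-state error to a unit step: e_ss = 1/(1+K_pos) = 1/41.38 = 0.0242.

0.0242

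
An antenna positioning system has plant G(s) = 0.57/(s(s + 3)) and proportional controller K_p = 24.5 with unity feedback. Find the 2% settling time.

T_s ≈ 2.67 s

From 1 + K_pG(s) = 0: s² + 3s + 13.96 = 0 ⇒ ω_n = 3.737, ζ = 0.4014.
2% settling time T_s ≈ 4/(ζω_n) = 4/1.5 = 2.67 s.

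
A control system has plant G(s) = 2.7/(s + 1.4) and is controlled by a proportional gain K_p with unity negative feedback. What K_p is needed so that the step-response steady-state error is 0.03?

For a type-0 loop with proportional control, e_ss = 1/(1 + K_p·G(0)).
G(0) = 1.929. Require 1/(1 + K_p·1.929) = 0.03, so 1 + 1.929·K_p = 33.33.
K_p = (33.33 − 1)/1.929 = 16.8.

K_p = 16.8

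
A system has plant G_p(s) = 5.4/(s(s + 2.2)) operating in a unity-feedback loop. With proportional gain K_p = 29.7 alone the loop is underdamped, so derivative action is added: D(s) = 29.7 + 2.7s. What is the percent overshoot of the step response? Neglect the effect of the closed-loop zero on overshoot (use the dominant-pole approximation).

6.21%

Forward path: (29.7 + 2.7s)·5.4/(s(s+2.2)). The closed-loop characteristic equation is s² + (2.2 + 5.4·2.7)s + 5.4·29.7 = 0.
That is s² + 16.78s + 160.4 = 0, so ω_n = 12.66 rad/s and ζ = 16.78/(2·12.66) = 0.6625.
%OS = 100·exp(−πζ/√(1−ζ²)) = 6.21%.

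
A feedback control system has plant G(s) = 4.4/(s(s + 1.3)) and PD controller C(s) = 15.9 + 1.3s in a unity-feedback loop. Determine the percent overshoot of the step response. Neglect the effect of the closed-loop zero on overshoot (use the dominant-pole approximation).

Forward path: (15.9 + 1.3s)·4.4/(s(s+1.3)). The closed-loop characteristic equation is s² + (1.3 + 4.4·1.3)s + 4.4·15.9 = 0.
That is s² + 7.02s + 69.96 = 0, so ω_n = 8.364 rad/s and ζ = 7.02/(2·8.364) = 0.4196.
%OS = 100·exp(−πζ/√(1−ζ²)) = 23.4%.

23.4%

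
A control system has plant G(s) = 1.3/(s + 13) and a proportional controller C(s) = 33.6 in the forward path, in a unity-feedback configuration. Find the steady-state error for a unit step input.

0.229

The loop is type 0. Static position error constant K_pos = C(0)·G(0) = 33.6·0.1 = 3.36.
Steady-state error to a unit step: e_ss = 1/(1+K_pos) = 1/4.36 = 0.229.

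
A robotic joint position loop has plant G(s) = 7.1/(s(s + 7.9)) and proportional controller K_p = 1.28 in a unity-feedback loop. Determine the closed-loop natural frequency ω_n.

ω_n = 3.01 rad/s

The closed-loop denominator is s(s+7.9) + 1.28·7.1 = s² + 7.9s + 9.088.
So ω_n² = 9.088 ⇒ ω_n = 3.015 rad/s, and ζ = 7.9/(2ω_n) = 1.31.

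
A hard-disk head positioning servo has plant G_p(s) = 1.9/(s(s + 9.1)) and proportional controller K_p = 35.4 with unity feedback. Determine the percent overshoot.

12.3%

The closed-loop denominator s² + 9.1s + 67.26 gives ω_n = √67.26 = 8.201 and ζ = 9.1/(2ω_n) = 0.5548.
%OS = 100·exp(−πζ/√(1−ζ²)) = 100·exp(−π·0.5548/√0.6922) = 12.3%.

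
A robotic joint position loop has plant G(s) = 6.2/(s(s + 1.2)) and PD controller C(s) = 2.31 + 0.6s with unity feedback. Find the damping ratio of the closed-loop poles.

ζ = 0.65

Forward path: (2.31 + 0.6s)·6.2/(s(s+1.2)). The closed-loop characteristic equation is s² + (1.2 + 6.2·0.6)s + 6.2·2.31 = 0.
That is s² + 4.92s + 14.32 = 0, so ω_n = 3.784 rad/s and ζ = 4.92/(2·3.784) = 0.65.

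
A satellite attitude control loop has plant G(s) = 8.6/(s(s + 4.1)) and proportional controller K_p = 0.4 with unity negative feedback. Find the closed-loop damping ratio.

The closed-loop denominator is s(s+4.1) + 0.4·8.6 = s² + 4.1s + 3.44.
Matching s² + 2ζω_n s + ω_n²: ω_n = √3.44 = 1.855 rad/s and 2ζω_n = 4.1, so ζ = 4.1/(2·1.855) = 1.11.

ζ = 1.11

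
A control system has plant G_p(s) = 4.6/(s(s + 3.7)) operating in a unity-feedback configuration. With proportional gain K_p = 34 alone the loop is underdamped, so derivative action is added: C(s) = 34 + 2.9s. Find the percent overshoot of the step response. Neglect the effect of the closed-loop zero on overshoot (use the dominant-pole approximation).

5.37%

Forward path: (34 + 2.9s)·4.6/(s(s+3.7)). The closed-loop characteristic equation is s² + (3.7 + 4.6·2.9)s + 4.6·34 = 0.
That is s² + 17.04s + 156.4 = 0, so ω_n = 12.51 rad/s and ζ = 17.04/(2·12.51) = 0.6813.
%OS = 100·exp(−πζ/√(1−ζ²)) = 5.37%.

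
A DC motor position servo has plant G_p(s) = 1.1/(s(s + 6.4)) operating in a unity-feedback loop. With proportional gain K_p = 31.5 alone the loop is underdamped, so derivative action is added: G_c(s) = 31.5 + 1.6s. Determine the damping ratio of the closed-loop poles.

Forward path: (31.5 + 1.6s)·1.1/(s(s+6.4)). The closed-loop characteristic equation is s² + (6.4 + 1.1·1.6)s + 1.1·31.5 = 0.
That is s² + 8.16s + 34.65 = 0, so ω_n = 5.886 rad/s and ζ = 8.16/(2·5.886) = 0.6931.

ζ = 0.693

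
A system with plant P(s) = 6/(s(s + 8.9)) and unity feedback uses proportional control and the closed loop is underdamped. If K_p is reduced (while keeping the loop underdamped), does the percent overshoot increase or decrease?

ζ = 8.9/(2√(6K_p)) rises as K_p falls; higher damping means less overshoot.

decrease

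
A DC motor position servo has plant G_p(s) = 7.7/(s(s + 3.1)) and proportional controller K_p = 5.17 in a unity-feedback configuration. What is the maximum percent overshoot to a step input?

The closed-loop denominator s² + 3.1s + 39.81 gives ω_n = √39.81 = 6.309 and ζ = 3.1/(2ω_n) = 0.2457.
%OS = 100·exp(−πζ/√(1−ζ²)) = 100·exp(−π·0.2457/√0.9396) = 45.1%.

45.1%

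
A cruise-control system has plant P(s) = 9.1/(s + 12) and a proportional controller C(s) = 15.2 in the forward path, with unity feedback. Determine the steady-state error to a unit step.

The loop is type 0. Static position error constant K_pos = C(0)·P(0) = 15.2·0.7583 = 11.53.
Steady-state error to a unit step: e_ss = 1/(1+K_pos) = 1/12.53 = 0.0798.

0.0798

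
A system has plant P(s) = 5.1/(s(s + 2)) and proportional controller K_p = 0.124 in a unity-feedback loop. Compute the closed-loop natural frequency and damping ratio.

With unity feedback the closed-loop characteristic equation is s² + 2s + 0.124·5.1 = s² + 2s + 0.6324 = 0.
So ω_n² = 0.6324 ⇒ ω_n = 0.7952 rad/s, and ζ = 2/(2ω_n) = 1.26.

ω_n = 0.795 rad/s, ζ = 1.26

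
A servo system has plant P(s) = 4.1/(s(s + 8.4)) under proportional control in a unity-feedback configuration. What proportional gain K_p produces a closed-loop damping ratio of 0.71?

Closed-loop characteristic equation: s² + 8.4s + K_p·4.1 = 0.
So ω_n = √(4.1K_p) and 2ζω_n = 8.4, giving ζ = 8.4/(2√(4.1K_p)).
Setting ζ = 0.71: √(4.1K_p) = 8.4/(2·0.71) = 5.915, so K_p = 34.99/4.1 = 8.53.

K_p = 8.53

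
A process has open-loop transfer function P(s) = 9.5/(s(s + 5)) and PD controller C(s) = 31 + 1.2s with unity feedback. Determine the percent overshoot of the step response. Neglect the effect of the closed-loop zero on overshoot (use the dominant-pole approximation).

Forward path: (31 + 1.2s)·9.5/(s(s+5)). The closed-loop characteristic equation is s² + (5 + 9.5·1.2)s + 9.5·31 = 0.
That is s² + 16.4s + 294.5 = 0, so ω_n = 17.16 rad/s and ζ = 16.4/(2·17.16) = 0.4778.
%OS = 100·exp(−πζ/√(1−ζ²)) = 18.1%.

18.1%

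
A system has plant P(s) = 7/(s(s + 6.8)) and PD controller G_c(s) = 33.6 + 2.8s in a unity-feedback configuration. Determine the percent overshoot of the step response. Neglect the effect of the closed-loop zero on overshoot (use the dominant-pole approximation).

Forward path: (33.6 + 2.8s)·7/(s(s+6.8)). The closed-loop characteristic equation is s² + (6.8 + 7·2.8)s + 7·33.6 = 0.
That is s² + 26.4s + 235.2 = 0, so ω_n = 15.34 rad/s and ζ = 26.4/(2·15.34) = 0.8607.
%OS = 100·exp(−πζ/√(1−ζ²)) = 0.494%.

0.494%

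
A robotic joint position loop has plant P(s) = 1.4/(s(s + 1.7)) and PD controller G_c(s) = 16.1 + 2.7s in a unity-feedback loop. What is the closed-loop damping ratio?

Forward path: (16.1 + 2.7s)·1.4/(s(s+1.7)). The closed-loop characteristic equation is s² + (1.7 + 1.4·2.7)s + 1.4·16.1 = 0.
That is s² + 5.48s + 22.54 = 0, so ω_n = 4.748 rad/s and ζ = 5.48/(2·4.748) = 0.5771.

ζ = 0.577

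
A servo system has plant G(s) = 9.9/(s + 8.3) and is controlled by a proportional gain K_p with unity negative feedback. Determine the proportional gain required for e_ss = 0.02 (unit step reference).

Steady-state error for a unit step on this type-0 loop is 1/(1 + K_p·G(0)).
G(0) = 1.193. Require 1/(1 + K_p·1.193) = 0.02, so 1 + 1.193·K_p = 50.
K_p = (50 − 1)/1.193 = 41.1.

K_p = 41.1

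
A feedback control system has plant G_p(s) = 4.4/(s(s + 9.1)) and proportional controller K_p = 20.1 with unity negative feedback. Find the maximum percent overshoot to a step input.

17.6%

The closed-loop denominator s² + 9.1s + 88.44 gives ω_n = √88.44 = 9.404 and ζ = 9.1/(2ω_n) = 0.4838.
%OS = 100·exp(−πζ/√(1−ζ²)) = 100·exp(−π·0.4838/√0.7659) = 17.6%.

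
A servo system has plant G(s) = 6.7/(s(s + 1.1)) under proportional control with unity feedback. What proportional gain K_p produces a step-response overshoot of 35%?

K_p = 0.449

From %OS = 100·exp(−πζ/√(1−ζ²)) = 35%, ζ = −ln(0.35)/√(π²+ln²(0.35)) = 0.3169.
Characteristic equation s² + 1.1s + 6.7K_p = 0 gives ζ = 1.1/(2√(6.7K_p)).
Setting ζ = 0.3169: √(6.7K_p) = 1.1/(2·0.3169) = 1.735, so K_p = 3.011/6.7 = 0.449.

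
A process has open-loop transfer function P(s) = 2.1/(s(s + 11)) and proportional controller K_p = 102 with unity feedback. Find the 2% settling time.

T_s ≈ 0.727 s

From 1 + K_pP(s) = 0: s² + 11s + 214.2 = 0 ⇒ ω_n = 14.64, ζ = 0.3758.
2% settling time T_s ≈ 4/(ζω_n) = 4/5.5 = 0.727 s.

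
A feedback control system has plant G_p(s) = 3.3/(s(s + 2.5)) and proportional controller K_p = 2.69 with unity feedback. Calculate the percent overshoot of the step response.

The closed-loop denominator s² + 2.5s + 8.877 gives ω_n = √8.877 = 2.979 and ζ = 2.5/(2ω_n) = 0.4195.
%OS = 100·exp(−πζ/√(1−ζ²)) = 100·exp(−π·0.4195/√0.824) = 23.4%.

23.4%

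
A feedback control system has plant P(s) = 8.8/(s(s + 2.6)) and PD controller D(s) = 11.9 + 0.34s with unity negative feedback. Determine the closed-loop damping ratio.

ζ = 0.273

Forward path: (11.9 + 0.34s)·8.8/(s(s+2.6)). The closed-loop characteristic equation is s² + (2.6 + 8.8·0.34)s + 8.8·11.9 = 0.
That is s² + 5.592s + 104.7 = 0, so ω_n = 10.23 rad/s and ζ = 5.592/(2·10.23) = 0.2732.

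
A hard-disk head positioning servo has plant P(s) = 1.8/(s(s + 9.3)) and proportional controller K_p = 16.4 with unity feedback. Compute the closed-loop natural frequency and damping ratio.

ω_n = 5.43 rad/s, ζ = 0.856

With unity feedback the closed-loop characteristic equation is s² + 9.3s + 16.4·1.8 = s² + 9.3s + 29.52 = 0.
So ω_n² = 29.52 ⇒ ω_n = 5.433 rad/s, and ζ = 9.3/(2ω_n) = 0.856.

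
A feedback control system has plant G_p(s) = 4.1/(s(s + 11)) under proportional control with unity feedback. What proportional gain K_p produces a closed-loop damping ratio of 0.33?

Closed-loop characteristic equation: s² + 11s + K_p·4.1 = 0.
So ω_n = √(4.1K_p) and 2ζω_n = 11, giving ζ = 11/(2√(4.1K_p)).
Setting ζ = 0.33: √(4.1K_p) = 11/(2·0.33) = 16.67, so K_p = 277.8/4.1 = 67.8.

K_p = 67.8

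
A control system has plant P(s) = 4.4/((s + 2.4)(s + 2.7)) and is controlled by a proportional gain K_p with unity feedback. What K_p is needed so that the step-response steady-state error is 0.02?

Steady-state error for a unit step on this type-0 loop is 1/(1 + K_p·P(0)).
P(0) = 0.679. Require 1/(1 + K_p·0.679) = 0.02, so 1 + 0.679·K_p = 50.
K_p = (50 − 1)/0.679 = 72.2.

K_p = 72.2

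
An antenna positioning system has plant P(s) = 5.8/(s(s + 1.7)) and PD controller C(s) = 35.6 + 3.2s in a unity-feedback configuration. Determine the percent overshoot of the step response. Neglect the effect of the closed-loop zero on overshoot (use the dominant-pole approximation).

4.4%

Forward path: (35.6 + 3.2s)·5.8/(s(s+1.7)). The closed-loop characteristic equation is s² + (1.7 + 5.8·3.2)s + 5.8·35.6 = 0.
That is s² + 20.26s + 206.5 = 0, so ω_n = 14.37 rad/s and ζ = 20.26/(2·14.37) = 0.705.
%OS = 100·exp(−πζ/√(1−ζ²)) = 4.4%.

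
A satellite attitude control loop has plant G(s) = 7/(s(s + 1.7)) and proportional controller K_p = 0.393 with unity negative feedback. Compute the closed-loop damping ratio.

ζ = 0.512

With unity feedback the closed-loop characteristic equation is s² + 1.7s + 0.393·7 = s² + 1.7s + 2.751 = 0.
So ω_n² = 2.751 ⇒ ω_n = 1.659 rad/s, and ζ = 1.7/(2ω_n) = 0.512.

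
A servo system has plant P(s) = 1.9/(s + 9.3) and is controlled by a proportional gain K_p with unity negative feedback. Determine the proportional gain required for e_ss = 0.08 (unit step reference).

Steady-state error for a unit step on this type-0 loop is 1/(1 + K_p·P(0)).
P(0) = 0.2043. Require 1/(1 + K_p·0.2043) = 0.08, so 1 + 0.2043·K_p = 12.5.
K_p = (12.5 − 1)/0.2043 = 56.3.

K_p = 56.3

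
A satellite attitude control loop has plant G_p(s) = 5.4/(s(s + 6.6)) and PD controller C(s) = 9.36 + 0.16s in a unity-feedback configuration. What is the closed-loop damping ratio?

ζ = 0.525

Forward path: (9.36 + 0.16s)·5.4/(s(s+6.6)). The closed-loop characteristic equation is s² + (6.6 + 5.4·0.16)s + 5.4·9.36 = 0.
That is s² + 7.464s + 50.54 = 0, so ω_n = 7.109 rad/s and ζ = 7.464/(2·7.109) = 0.5249.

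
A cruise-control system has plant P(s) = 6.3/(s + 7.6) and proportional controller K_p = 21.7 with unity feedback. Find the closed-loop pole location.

Closed-loop transfer function: T(s) = K_p·P(s)/(1 + K_p·P(s)) = 136.7/(s + 7.6 + 136.7) = 136.7/(s + 144.3).
The closed-loop pole is at s = −144.3.

s = -144.3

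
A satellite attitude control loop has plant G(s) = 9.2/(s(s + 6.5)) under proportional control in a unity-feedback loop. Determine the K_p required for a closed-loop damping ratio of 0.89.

K_p = 1.45

Closed-loop characteristic equation: s² + 6.5s + K_p·9.2 = 0.
So ω_n = √(9.2K_p) and 2ζω_n = 6.5, giving ζ = 6.5/(2√(9.2K_p)).
Setting ζ = 0.89: √(9.2K_p) = 6.5/(2·0.89) = 3.652, so K_p = 13.33/9.2 = 1.45.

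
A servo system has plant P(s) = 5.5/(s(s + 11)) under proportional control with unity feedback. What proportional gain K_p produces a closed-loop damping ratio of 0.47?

K_p = 24.9

Closed-loop characteristic equation: s² + 11s + K_p·5.5 = 0.
So ω_n = √(5.5K_p) and 2ζω_n = 11, giving ζ = 11/(2√(5.5K_p)).
Setting ζ = 0.47: √(5.5K_p) = 11/(2·0.47) = 11.7, so K_p = 136.9/5.5 = 24.9.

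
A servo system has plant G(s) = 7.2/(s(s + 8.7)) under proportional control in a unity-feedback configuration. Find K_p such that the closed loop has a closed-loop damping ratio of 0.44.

K_p = 13.6

Closed-loop characteristic equation: s² + 8.7s + K_p·7.2 = 0.
So ω_n = √(7.2K_p) and 2ζω_n = 8.7, giving ζ = 8.7/(2√(7.2K_p)).
Setting ζ = 0.44: √(7.2K_p) = 8.7/(2·0.44) = 9.886, so K_p = 97.74/7.2 = 13.6.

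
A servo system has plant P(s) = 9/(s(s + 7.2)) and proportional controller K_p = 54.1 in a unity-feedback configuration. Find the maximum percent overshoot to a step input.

The closed-loop denominator s² + 7.2s + 486.9 gives ω_n = √486.9 = 22.07 and ζ = 7.2/(2ω_n) = 0.1631.
%OS = 100·exp(−πζ/√(1−ζ²)) = 100·exp(−π·0.1631/√0.9734) = 59.5%.

59.5%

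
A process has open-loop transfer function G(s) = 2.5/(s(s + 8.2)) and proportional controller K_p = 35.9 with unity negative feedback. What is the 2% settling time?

T_s ≈ 0.976 s

The closed-loop denominator s² + 8.2s + 89.75 gives ω_n = √89.75 = 9.474 and ζ = 8.2/(2ω_n) = 0.4328.
2% settling time T_s ≈ 4/(ζω_n) = 4/4.1 = 0.976 s.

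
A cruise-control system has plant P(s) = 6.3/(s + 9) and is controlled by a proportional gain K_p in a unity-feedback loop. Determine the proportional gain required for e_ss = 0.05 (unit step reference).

K_p = 27.1

The loop is type 0, so e_ss(step) = 1/(1 + K_pos) with K_pos = K_p·P(0).
P(0) = 0.7. Require 1/(1 + K_p·0.7) = 0.05, so 1 + 0.7·K_p = 20.
K_p = (20 − 1)/0.7 = 27.1.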